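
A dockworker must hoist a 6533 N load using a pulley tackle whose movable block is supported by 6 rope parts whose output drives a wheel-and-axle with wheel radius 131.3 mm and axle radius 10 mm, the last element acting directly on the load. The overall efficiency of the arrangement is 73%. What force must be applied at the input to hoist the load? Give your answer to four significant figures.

113.6 N

Block-and-tackle MA = number of supporting rope parts = 6.
Wheel-and-axle MA = R/r = 131.3/10 = 13.13.
Combined ideal MA = 6 × 13.13 = 78.78.
Actual MA = 78.78 × 0.73 = 57.509.
Effort = load / actual MA = 6533 / 57.509 = 113.6 N.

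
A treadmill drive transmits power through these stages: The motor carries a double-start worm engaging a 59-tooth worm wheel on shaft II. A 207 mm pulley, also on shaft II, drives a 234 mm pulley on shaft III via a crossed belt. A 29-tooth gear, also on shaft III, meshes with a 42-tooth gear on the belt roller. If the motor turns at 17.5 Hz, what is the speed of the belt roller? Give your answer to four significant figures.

0.3623 Hz

the motor → shaft II (worm, 59/2): 17.5 ÷ 29.5 = 0.59322 Hz
shaft II → shaft III (belt, 234/207): 0.59322 ÷ 1.1304 = 0.52477 Hz
shaft III → the belt roller (gear mesh, 42/29): 0.52477 ÷ 1.4483 = 0.36234 Hz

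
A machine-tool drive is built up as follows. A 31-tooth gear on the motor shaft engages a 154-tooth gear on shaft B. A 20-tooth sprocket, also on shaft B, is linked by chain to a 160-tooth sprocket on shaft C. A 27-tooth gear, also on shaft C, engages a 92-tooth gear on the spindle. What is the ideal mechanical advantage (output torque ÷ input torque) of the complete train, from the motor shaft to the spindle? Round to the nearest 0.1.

135.4

Each stage contributes driven/driver: gear mesh 154/31 = 4.9677, chain 160/20 = 8, gear mesh 92/27 = 3.4074.
Overall: 4.9677 × 8 × 3.4074 = 135.42.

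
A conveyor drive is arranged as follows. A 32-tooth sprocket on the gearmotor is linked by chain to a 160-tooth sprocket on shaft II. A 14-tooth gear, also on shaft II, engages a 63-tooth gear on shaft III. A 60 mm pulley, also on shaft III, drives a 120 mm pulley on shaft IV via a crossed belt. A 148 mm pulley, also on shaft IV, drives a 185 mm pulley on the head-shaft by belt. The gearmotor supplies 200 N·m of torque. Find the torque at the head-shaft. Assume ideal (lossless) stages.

After the chain (160/32): 200 × 5 = 1000 N·m
After the gear mesh (63/14): 1000 × 4.5 = 4500 N·m
After the belt (120/60): 4500 × 2 = 9000 N·m
After the belt (185/148): 9000 × 1.25 = 11250 N·m

11250 N·m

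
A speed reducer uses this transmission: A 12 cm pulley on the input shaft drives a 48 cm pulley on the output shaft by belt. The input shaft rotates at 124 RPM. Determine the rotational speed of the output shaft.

Belt: ratio = 48/12 = 4, so the output shaft turns at 124 / 4 = 31 RPM.

31 RPM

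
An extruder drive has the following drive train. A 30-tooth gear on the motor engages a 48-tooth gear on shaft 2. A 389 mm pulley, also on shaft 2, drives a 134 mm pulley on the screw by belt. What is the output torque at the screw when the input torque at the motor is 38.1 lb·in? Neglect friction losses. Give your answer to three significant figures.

21.0 lb·in

After the gear mesh (48/30): 38.1 × 1.6 = 60.96 lb·in
After the belt (134/389): 60.96 × 0.34447 = 20.999 lb·in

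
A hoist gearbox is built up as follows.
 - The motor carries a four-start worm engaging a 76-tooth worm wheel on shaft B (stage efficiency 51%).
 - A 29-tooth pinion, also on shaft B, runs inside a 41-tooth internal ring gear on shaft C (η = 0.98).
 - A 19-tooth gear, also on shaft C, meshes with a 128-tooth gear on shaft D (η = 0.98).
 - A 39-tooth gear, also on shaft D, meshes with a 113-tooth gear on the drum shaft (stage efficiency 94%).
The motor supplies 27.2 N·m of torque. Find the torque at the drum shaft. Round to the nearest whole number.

6566 N·m

After the worm (76/4): 27.2 × 19 × 0.51 = 263.57 N·m
After the internal gear (41/29): 263.57 × 1.4138 × 0.98 = 365.18 N·m
After the gear mesh (128/19): 365.18 × 6.7368 × 0.98 = 2410.9 N·m
After the gear mesh (113/39): 2410.9 × 2.8974 × 0.94 = 6566.4 N·m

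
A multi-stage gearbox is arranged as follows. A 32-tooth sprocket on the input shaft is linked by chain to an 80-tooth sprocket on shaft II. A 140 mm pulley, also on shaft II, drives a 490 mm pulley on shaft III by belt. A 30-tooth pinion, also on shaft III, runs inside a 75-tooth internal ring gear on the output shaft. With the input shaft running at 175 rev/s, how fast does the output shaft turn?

the input shaft → shaft II (chain, 80/32): 175 ÷ 2.5 = 70 rev/s
shaft II → shaft III (belt, 490/140): 70 ÷ 3.5 = 20 rev/s
shaft III → the output shaft (internal gear, 75/30): 20 ÷ 2.5 = 8 rev/s

8 rev/s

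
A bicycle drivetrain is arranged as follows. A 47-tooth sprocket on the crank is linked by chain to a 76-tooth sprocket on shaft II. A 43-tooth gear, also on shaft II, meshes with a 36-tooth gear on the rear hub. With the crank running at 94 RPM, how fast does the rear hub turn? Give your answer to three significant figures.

69.4 RPM

chain 76/47 = 1.617 → 94/1.617 = 58.132 RPM
gear mesh 36/43 = 0.83721 → 58.132/0.83721 = 69.435 RPM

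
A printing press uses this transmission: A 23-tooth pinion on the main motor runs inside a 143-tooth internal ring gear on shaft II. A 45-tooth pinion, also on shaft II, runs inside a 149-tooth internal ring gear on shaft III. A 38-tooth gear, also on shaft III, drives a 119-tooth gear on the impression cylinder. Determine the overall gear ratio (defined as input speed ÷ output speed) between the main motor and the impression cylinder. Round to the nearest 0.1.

Each stage contributes driven/driver: internal gear 143/23 = 6.2174, internal gear 149/45 = 3.3111, gear mesh 119/38 = 3.1316.
Overall: 6.2174 × 3.3111 × 3.1316 = 64.468.

64.5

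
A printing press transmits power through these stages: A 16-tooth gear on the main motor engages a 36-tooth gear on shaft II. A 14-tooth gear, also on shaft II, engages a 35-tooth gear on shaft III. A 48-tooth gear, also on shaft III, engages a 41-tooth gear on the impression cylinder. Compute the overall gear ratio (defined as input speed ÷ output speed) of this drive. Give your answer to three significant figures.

4.80

Each stage contributes driven/driver: gear mesh 36/16 = 2.25, gear mesh 35/14 = 2.5, gear mesh 41/48 = 0.85417.
Overall: 2.25 × 2.5 × 0.85417 = 4.8047.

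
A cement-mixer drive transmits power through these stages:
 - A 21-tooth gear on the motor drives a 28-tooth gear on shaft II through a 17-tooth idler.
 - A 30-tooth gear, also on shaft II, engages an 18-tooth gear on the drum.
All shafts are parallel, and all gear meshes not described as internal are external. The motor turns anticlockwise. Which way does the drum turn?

clockwise

the motor → shaft II: driver → idler → driven is 2 external meshes, 2 reversals → CCW.
shaft II → the drum: external mesh, 1 reversal → CW.
3 reversals in total — an odd number — so the drum turns opposite to the motor.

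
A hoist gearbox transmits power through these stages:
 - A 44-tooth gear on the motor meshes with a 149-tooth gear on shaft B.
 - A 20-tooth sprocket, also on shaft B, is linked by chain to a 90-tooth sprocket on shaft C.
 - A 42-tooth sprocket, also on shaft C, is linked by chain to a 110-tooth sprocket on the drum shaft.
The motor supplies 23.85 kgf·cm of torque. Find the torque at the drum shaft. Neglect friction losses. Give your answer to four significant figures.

951.9 kgf·cm

After the gear mesh (149/44): 23.85 × 3.3864 = 80.765 kgf·cm
After the chain (90/20): 80.765 × 4.5 = 363.44 kgf·cm
After the chain (110/42): 363.44 × 2.619 = 951.87 kgf·cm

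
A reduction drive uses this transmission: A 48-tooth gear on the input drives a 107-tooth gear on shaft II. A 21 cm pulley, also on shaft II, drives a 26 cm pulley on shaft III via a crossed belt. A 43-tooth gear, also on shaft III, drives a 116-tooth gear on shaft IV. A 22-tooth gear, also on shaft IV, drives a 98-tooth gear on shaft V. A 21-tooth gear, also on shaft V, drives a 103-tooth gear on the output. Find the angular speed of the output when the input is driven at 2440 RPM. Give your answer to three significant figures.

gear mesh 107/48 = 2.2292 → 2440/2.2292 = 1094.6 RPM
belt 26/21 = 1.2381 → 1094.6/1.2381 = 884.08 RPM
gear mesh 116/43 = 2.6977 → 884.08/2.6977 = 327.72 RPM
gear mesh 98/22 = 4.4545 → 327.72/4.4545 = 73.57 RPM
gear mesh 103/21 = 4.9048 → 73.57/4.9048 = 15 RPM

15.0 RPM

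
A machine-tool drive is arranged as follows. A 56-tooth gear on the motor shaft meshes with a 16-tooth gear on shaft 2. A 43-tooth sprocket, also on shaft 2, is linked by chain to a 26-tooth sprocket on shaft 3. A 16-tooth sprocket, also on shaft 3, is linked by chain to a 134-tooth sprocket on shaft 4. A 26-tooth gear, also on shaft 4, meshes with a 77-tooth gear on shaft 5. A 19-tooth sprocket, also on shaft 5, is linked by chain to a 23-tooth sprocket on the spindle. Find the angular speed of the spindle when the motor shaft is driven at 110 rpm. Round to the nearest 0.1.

Gear mesh: ratio = 16/56 = 0.28571, so shaft 2 turns at 110 / 0.28571 = 385 rpm.
Chain: ratio = 26/43 = 0.60465, so shaft 3 turns at 385 / 0.60465 = 636.73 rpm.
Chain: ratio = 134/16 = 8.375, so shaft 4 turns at 636.73 / 8.375 = 76.028 rpm.
Gear mesh: ratio = 77/26 = 2.9615, so shaft 5 turns at 76.028 / 2.9615 = 25.672 rpm.
Chain: ratio = 23/19 = 1.2105, so the spindle turns at 25.672 / 1.2105 = 21.207 rpm.

21.2 rpm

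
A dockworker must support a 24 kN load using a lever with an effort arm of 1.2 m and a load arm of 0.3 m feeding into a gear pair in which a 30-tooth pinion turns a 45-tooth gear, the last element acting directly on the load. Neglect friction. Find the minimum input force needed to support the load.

4 kN

Lever MA = effort arm / load arm = 1.2/0.3 = 4.
Gear pair MA = 45/30 = 1.5.
Combined ideal MA = 4 × 1.5 = 6.
Effort = load / MA = 24 / 6 = 4 kN.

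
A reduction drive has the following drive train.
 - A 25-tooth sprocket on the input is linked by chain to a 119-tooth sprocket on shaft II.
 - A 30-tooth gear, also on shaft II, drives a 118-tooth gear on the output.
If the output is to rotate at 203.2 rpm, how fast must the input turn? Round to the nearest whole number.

3804 rpm

Overall ratio R = 4.76 × 3.9333 = 18.723.
Required input speed = output speed × R = 203.2 × 18.723 = 3804.4 rpm.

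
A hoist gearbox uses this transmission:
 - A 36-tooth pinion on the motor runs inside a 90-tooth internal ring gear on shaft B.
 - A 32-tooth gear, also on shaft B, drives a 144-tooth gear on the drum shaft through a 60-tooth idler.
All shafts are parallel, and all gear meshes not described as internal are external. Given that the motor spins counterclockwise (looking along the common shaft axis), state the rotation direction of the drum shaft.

counterclockwise

the motor → shaft B: internal mesh, same direction → CCW.
shaft B → the drum shaft: driver → idler → driven is 2 external meshes, 2 reversals → CCW.
2 reversals in total — an even number — so the drum shaft turns the same way as the motor.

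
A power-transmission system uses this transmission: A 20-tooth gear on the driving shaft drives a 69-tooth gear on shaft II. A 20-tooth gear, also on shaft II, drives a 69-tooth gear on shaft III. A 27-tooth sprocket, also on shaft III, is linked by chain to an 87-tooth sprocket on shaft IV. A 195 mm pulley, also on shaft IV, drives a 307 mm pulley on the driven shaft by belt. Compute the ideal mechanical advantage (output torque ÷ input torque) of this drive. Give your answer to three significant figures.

Each stage contributes driven/driver: gear mesh 69/20 = 3.45, gear mesh 69/20 = 3.45, chain 87/27 = 3.2222, belt 307/195 = 1.5744.
Overall: 3.45 × 3.45 × 3.2222 × 1.5744 = 60.381.

60.4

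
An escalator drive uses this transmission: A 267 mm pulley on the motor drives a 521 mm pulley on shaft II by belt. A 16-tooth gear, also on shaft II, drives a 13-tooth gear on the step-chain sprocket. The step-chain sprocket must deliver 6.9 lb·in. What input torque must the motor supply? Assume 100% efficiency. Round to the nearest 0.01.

Overall ratio R = 1.9513 × 0.8125 = 1.5854.
Input torque = output torque / R = 6.9 / 1.5854 = 4.3521 lb·in.

4.35 lb·in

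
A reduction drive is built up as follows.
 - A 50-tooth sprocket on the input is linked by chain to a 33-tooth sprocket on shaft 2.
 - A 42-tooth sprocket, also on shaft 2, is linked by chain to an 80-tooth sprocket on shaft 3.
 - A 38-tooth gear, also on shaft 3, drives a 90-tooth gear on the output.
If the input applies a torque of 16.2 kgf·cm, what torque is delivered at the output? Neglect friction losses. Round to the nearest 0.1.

Chain: ratio = 33/50 = 0.66; torque at shaft 2 = 16.2 × 0.66 = 10.692 kgf·cm.
Chain: ratio = 80/42 = 1.9048; torque at shaft 3 = 10.692 × 1.9048 = 20.366 kgf·cm.
Gear mesh: ratio = 90/38 = 2.3684; torque at the output = 20.366 × 2.3684 = 48.235 kgf·cm.

48.2 kgf·cm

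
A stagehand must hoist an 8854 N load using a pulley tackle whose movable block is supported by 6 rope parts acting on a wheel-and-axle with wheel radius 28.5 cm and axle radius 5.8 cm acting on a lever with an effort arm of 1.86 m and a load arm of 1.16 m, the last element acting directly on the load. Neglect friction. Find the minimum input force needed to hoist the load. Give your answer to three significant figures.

Block-and-tackle MA = number of supporting rope parts = 6.
Wheel-and-axle MA = R/r = 28.5/5.8 = 4.9138.
Lever MA = effort arm / load arm = 1.86/1.16 = 1.6034.
Combined ideal MA = 6 × 4.9138 × 1.6034 = 47.274.
Effort = load / MA = 8854 / 47.274 = 187.29 N.

187 N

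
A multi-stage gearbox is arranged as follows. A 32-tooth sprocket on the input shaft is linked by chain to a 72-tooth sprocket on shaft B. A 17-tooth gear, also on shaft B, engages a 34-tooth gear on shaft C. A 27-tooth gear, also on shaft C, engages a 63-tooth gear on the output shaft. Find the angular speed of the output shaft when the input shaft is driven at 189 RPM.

18 RPM

Chain: ratio = 72/32 = 2.25, so shaft B turns at 189 / 2.25 = 84 RPM.
Gear mesh: ratio = 34/17 = 2, so shaft C turns at 84 / 2 = 42 RPM.
Gear mesh: ratio = 63/27 = 2.3333, so the output shaft turns at 42 / 2.3333 = 18 RPM.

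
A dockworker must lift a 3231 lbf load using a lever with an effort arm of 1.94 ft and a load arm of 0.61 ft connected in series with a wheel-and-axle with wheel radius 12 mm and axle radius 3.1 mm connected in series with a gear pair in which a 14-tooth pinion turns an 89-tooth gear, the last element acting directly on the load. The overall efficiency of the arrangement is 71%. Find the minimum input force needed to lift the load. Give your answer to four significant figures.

Lever MA = effort arm / load arm = 1.94/0.61 = 3.1803.
Wheel-and-axle MA = R/r = 12/3.1 = 3.871.
Gear pair MA = 89/14 = 6.3571.
Combined ideal MA = 3.1803 × 3.871 × 6.3571 = 78.262.
Actual MA = 78.262 × 0.71 = 55.566.
Effort = load / actual MA = 3231 / 55.566 = 58.147 lbf.

58.15 lbf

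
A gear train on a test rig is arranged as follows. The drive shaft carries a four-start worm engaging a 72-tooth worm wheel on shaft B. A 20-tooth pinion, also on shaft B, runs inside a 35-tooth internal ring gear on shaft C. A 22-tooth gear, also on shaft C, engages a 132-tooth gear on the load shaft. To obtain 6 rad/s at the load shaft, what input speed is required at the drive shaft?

Overall ratio R = 18 × 1.75 × 6 = 189.
Required input speed = output speed × R = 6 × 189 = 1134 rad/s.

1134 rad/s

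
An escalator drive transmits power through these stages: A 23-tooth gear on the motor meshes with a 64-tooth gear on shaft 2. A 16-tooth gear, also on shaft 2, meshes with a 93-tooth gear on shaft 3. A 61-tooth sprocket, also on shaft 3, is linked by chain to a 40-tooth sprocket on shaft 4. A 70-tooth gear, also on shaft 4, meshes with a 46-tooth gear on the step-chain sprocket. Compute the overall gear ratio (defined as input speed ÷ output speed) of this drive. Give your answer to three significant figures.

Each stage contributes driven/driver: gear mesh 64/23 = 2.7826, gear mesh 93/16 = 5.8125, chain 40/61 = 0.65574, gear mesh 46/70 = 0.65714.
Overall: 2.7826 × 5.8125 × 0.65574 × 0.65714 = 6.9696.

6.97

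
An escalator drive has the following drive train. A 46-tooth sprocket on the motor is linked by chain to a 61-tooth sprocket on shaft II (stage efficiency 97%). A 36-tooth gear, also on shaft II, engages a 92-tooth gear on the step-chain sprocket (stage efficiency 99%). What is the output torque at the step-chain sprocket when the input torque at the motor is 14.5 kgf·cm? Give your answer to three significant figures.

Chain: ratio = 61/46 = 1.3261; torque at shaft II = 14.5 × 1.3261 × 0.97 = 18.651 kgf·cm.
Gear mesh: ratio = 92/36 = 2.5556; torque at the step-chain sprocket = 18.651 × 2.5556 × 0.99 = 47.188 kgf·cm.

47.2 kgf·cm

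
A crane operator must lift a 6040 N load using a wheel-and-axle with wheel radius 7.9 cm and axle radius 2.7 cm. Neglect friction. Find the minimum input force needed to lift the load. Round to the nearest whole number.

Wheel-and-axle MA = R/r = 7.9/2.7 = 2.9259.
Effort = load / MA = 6040 / 2.9259 = 2064.3 N.

2064 N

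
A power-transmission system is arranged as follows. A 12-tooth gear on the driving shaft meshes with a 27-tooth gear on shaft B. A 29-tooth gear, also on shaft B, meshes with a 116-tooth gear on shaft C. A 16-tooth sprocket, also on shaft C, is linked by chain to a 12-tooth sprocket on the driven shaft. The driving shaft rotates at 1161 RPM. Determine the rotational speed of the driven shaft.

172 RPM

the driving shaft → shaft B (gear mesh, 27/12): 1161 ÷ 2.25 = 516 RPM
shaft B → shaft C (gear mesh, 116/29): 516 ÷ 4 = 129 RPM
shaft C → the driven shaft (chain, 12/16): 129 ÷ 0.75 = 172 RPM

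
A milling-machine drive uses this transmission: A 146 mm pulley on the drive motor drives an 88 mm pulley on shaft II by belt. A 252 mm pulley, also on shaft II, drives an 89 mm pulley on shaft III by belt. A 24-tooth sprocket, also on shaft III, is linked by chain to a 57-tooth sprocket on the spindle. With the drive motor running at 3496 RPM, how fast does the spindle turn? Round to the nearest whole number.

6915 RPM

belt 88/146 = 0.60274 → 3496/0.60274 = 5800.2 RPM
belt 89/252 = 0.35317 → 5800.2/0.35317 = 16423 RPM
chain 57/24 = 2.375 → 16423/2.375 = 6914.9 RPM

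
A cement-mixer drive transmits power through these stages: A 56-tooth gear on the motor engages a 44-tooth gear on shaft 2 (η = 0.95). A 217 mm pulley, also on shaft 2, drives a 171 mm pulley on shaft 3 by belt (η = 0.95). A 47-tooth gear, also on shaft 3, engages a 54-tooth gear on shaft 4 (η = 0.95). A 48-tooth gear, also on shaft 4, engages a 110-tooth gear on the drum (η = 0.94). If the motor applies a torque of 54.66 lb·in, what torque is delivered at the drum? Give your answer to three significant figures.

71.8 lb·in

After the gear mesh (44/56): 54.66 × 0.78571 × 0.95 = 40.8 lb·in
After the belt (171/217): 40.8 × 0.78802 × 0.95 = 30.543 lb·in
After the gear mesh (54/47): 30.543 × 1.1489 × 0.95 = 33.338 lb·in
After the gear mesh (110/48): 33.338 × 2.2917 × 0.94 = 71.815 lb·in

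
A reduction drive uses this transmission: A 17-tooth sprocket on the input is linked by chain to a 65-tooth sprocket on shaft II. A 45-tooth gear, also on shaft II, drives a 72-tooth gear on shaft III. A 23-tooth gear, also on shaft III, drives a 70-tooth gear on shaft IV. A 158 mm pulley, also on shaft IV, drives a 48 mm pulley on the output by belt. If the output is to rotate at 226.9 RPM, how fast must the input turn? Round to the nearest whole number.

1283 RPM

Overall ratio R = 3.8235 × 1.6 × 3.0435 × 0.3038 = 5.6564.
Required input speed = output speed × R = 226.9 × 5.6564 = 1283.4 RPM.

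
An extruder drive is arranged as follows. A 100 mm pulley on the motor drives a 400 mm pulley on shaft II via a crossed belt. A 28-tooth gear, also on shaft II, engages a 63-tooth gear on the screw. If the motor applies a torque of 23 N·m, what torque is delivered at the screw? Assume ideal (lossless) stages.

207 N·m

belt 400/100 = 4 → τ = 23·4 = 92 N·m
gear mesh 63/28 = 2.25 → τ = 92·2.25 = 207 N·m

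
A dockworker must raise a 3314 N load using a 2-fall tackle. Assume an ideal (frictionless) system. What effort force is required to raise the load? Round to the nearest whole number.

1657 N

Block-and-tackle MA = number of supporting rope parts = 2.
Effort = load / MA = 3314 / 2 = 1657 N.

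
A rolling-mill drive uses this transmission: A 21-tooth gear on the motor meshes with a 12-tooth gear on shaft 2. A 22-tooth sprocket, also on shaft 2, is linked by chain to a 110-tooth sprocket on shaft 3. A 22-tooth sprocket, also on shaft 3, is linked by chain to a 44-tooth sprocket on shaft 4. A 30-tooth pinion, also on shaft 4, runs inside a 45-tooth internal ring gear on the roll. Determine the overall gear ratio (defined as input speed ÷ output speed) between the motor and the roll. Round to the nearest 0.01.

Each stage contributes driven/driver: gear mesh 12/21 = 0.57143, chain 110/22 = 5, chain 44/22 = 2, internal gear 45/30 = 1.5.
Overall: 0.57143 × 5 × 2 × 1.5 = 8.5714.

8.57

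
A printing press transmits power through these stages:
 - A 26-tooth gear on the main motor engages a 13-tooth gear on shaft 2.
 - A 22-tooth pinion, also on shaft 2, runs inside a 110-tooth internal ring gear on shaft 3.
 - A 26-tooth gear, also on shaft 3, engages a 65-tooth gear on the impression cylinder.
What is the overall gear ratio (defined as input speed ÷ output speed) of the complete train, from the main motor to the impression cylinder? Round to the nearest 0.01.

Each stage contributes driven/driver: gear mesh 13/26 = 0.5, internal gear 110/22 = 5, gear mesh 65/26 = 2.5.
Overall: 0.5 × 5 × 2.5 = 6.25.

6.25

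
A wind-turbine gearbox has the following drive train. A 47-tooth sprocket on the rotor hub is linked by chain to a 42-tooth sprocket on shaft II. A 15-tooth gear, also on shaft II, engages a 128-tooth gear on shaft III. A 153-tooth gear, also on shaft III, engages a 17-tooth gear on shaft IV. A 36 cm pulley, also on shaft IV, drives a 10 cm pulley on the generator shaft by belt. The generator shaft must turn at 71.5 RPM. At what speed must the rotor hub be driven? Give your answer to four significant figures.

Overall ratio R = 0.89362 × 8.5333 × 0.11111 × 0.27778 = 0.23536.
Required input speed = output speed × R = 71.5 × 0.23536 = 16.828 RPM.

16.83 RPM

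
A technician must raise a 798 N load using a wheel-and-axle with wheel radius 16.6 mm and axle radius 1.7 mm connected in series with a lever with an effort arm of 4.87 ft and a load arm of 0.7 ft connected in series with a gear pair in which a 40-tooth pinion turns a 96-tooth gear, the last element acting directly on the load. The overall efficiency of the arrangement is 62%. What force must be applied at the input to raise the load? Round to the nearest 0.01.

7.89 N

Wheel-and-axle MA = R/r = 16.6/1.7 = 9.7647.
Lever MA = effort arm / load arm = 4.87/0.7 = 6.9571.
Gear pair MA = 96/40 = 2.4.
Combined ideal MA = 9.7647 × 6.9571 × 2.4 = 163.04.
Actual MA = 163.04 × 0.62 = 101.09.
Effort = load / actual MA = 798 / 101.09 = 7.8942 N.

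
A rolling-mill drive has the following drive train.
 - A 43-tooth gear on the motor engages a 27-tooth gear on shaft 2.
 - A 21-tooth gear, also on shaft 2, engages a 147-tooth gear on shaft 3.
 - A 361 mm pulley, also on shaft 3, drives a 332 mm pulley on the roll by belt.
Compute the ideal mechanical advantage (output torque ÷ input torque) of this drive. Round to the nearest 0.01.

4.04

Each stage contributes driven/driver: gear mesh 27/43 = 0.62791, gear mesh 147/21 = 7, belt 332/361 = 0.91967.
Overall: 0.62791 × 7 × 0.91967 = 4.0423.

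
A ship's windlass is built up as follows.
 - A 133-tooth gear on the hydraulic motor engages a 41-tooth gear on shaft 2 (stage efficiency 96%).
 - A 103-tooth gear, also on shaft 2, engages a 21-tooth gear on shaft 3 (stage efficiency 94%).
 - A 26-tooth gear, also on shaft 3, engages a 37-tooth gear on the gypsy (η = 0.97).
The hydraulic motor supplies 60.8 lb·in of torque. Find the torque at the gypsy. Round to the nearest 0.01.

4.76 lb·in

After the gear mesh (41/133): 60.8 × 0.30827 × 0.96 = 17.993 lb·in
After the gear mesh (21/103): 17.993 × 0.20388 × 0.94 = 3.4484 lb·in
After the gear mesh (37/26): 3.4484 × 1.4231 × 0.97 = 4.7601 lb·in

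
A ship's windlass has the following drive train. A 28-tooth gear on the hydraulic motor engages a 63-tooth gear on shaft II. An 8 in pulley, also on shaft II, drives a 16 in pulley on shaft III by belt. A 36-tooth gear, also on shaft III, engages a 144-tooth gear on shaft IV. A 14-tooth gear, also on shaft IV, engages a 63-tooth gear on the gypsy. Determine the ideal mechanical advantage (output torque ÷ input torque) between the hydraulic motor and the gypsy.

Each stage contributes driven/driver: gear mesh 63/28 = 2.25, belt 16/8 = 2, gear mesh 144/36 = 4, gear mesh 63/14 = 4.5.
Overall: 2.25 × 2 × 4 × 4.5 = 81.

81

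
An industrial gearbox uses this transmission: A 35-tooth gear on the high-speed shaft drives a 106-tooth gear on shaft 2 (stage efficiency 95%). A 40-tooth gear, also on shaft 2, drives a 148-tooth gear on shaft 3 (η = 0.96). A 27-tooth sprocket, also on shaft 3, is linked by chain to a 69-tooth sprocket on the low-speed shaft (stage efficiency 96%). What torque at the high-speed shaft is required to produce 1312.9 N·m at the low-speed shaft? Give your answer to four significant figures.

Overall ratio R = 3.0286 × 3.7 × 2.5556 = 28.637; overall efficiency η = 0.95 × 0.96 × 0.96 = 0.8755.
Input torque = output torque / (R × η) = 1312.9 / (28.637 × 0.8755) = 52.365 N·m.

52.36 N·m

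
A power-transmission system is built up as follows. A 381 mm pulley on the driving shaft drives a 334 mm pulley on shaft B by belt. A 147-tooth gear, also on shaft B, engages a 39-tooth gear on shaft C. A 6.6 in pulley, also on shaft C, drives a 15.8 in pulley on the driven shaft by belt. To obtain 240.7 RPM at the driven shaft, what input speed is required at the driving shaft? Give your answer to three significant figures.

134 RPM

Overall ratio R = 0.87664 × 0.26531 × 2.3939 = 0.55678.
Required input speed = output speed × R = 240.7 × 0.55678 = 134.02 RPM.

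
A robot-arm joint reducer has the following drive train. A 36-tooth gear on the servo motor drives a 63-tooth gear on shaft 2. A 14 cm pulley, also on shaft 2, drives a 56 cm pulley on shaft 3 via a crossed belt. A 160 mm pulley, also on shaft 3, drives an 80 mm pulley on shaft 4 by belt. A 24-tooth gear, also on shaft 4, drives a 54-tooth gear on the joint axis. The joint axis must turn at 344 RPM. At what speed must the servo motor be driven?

2709 RPM

Overall ratio R = 1.75 × 4 × 0.5 × 2.25 = 7.875.
Required input speed = output speed × R = 344 × 7.875 = 2709 RPM.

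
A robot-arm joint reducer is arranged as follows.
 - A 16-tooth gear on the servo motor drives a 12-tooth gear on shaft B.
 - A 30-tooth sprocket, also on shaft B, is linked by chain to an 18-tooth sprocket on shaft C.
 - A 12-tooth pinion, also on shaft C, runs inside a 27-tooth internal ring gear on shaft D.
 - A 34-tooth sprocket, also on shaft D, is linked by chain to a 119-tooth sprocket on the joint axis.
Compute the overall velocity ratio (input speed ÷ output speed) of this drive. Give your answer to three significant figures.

Each stage contributes driven/driver: gear mesh 12/16 = 0.75, chain 18/30 = 0.6, internal gear 27/12 = 2.25, chain 119/34 = 3.5.
Overall: 0.75 × 0.6 × 2.25 × 3.5 = 3.5438.

3.54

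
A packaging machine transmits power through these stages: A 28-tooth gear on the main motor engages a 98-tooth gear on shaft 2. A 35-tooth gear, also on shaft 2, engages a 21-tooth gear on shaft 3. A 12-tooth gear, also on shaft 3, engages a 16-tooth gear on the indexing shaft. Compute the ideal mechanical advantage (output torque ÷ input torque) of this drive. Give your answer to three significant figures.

2.80

Each stage contributes driven/driver: gear mesh 98/28 = 3.5, gear mesh 21/35 = 0.6, gear mesh 16/12 = 1.3333.
Overall: 3.5 × 0.6 × 1.3333 = 2.8.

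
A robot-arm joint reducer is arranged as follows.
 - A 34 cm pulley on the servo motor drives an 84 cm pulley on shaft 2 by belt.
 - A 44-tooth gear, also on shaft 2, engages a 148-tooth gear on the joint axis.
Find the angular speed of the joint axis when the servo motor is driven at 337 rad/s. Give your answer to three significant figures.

40.6 rad/s

Belt: ratio = 84/34 = 2.4706, so shaft 2 turns at 337 / 2.4706 = 136.4 rad/s.
Gear mesh: ratio = 148/44 = 3.3636, so the joint axis turns at 136.4 / 3.3636 = 40.553 rad/s.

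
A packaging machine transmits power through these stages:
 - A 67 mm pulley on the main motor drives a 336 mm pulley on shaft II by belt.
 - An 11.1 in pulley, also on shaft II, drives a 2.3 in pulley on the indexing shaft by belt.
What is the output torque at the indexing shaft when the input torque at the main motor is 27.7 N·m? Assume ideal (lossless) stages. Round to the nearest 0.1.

Belt: ratio = 336/67 = 5.0149; torque at shaft II = 27.7 × 5.0149 = 138.91 N·m.
Belt: ratio = 2.3/11.1 = 0.20721; torque at the indexing shaft = 138.91 × 0.20721 = 28.784 N·m.

28.8 N·m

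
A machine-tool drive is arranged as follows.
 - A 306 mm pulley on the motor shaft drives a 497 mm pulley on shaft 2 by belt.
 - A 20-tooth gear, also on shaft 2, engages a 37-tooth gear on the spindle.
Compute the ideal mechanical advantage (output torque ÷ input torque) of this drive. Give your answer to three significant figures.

3.00

Each stage contributes driven/driver: belt 497/306 = 1.6242, gear mesh 37/20 = 1.85.
Overall: 1.6242 × 1.85 = 3.0047.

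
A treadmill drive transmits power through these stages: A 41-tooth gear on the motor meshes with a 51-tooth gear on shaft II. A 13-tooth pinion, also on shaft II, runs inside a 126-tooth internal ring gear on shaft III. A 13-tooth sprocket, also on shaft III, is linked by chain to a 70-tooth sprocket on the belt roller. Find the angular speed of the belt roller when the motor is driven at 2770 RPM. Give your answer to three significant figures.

gear mesh 51/41 = 1.2439 → 2770/1.2439 = 2226.9 RPM
internal gear 126/13 = 9.6923 → 2226.9/9.6923 = 229.76 RPM
chain 70/13 = 5.3846 → 229.76/5.3846 = 42.669 RPM

42.7 RPM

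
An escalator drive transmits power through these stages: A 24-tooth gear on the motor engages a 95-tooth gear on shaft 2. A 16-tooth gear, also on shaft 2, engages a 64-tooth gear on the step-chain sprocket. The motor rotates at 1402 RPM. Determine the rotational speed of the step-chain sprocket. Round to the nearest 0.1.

88.5 RPM

Gear mesh: ratio = 95/24 = 3.9583, so shaft 2 turns at 1402 / 3.9583 = 354.19 RPM.
Gear mesh: ratio = 64/16 = 4, so the step-chain sprocket turns at 354.19 / 4 = 88.547 RPM.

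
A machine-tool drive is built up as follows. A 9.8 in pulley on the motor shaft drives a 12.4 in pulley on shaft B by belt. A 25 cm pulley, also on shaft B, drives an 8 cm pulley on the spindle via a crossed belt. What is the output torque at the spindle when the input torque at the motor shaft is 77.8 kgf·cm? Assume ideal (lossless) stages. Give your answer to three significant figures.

31.5 kgf·cm

belt 12.4/9.8 = 1.2653 → τ = 77.8·1.2653 = 98.441 kgf·cm
belt 8/25 = 0.32 → τ = 98.441·0.32 = 31.501 kgf·cm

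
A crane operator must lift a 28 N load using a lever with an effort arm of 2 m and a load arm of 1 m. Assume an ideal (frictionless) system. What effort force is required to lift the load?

14 N

Lever MA = effort arm / load arm = 2/1 = 2.
Effort = load / MA = 28 / 2 = 14 N.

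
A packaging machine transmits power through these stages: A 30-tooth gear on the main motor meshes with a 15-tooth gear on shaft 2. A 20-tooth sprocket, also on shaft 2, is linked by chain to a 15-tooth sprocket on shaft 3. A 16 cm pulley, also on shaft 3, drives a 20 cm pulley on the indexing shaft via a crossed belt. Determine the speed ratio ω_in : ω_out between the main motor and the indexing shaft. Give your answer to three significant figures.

Each stage contributes driven/driver: gear mesh 15/30 = 0.5, chain 15/20 = 0.75, belt 20/16 = 1.25.
Overall: 0.5 × 0.75 × 1.25 = 0.46875.

0.469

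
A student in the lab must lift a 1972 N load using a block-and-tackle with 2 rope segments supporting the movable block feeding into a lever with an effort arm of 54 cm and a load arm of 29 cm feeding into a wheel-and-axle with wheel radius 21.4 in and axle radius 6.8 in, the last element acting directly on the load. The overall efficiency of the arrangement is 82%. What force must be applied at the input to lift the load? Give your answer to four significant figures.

Block-and-tackle MA = number of supporting rope parts = 2.
Lever MA = effort arm / load arm = 54/29 = 1.8621.
Wheel-and-axle MA = R/r = 21.4/6.8 = 3.1471.
Combined ideal MA = 2 × 1.8621 × 3.1471 = 11.72.
Actual MA = 11.72 × 0.82 = 9.6105.
Effort = load / actual MA = 1972 / 9.6105 = 205.19 N.

205.2 N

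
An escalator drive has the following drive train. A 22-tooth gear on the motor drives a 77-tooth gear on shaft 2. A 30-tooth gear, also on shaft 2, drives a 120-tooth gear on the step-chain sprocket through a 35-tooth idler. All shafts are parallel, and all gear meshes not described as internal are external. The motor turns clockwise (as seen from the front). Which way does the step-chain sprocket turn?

counterclockwise

the motor → shaft 2: external mesh, 1 reversal → CCW.
shaft 2 → the step-chain sprocket: driver → idler → driven is 2 external meshes, 2 reversals → CCW.
3 reversals in total — an odd number — so the step-chain sprocket turns opposite to the motor.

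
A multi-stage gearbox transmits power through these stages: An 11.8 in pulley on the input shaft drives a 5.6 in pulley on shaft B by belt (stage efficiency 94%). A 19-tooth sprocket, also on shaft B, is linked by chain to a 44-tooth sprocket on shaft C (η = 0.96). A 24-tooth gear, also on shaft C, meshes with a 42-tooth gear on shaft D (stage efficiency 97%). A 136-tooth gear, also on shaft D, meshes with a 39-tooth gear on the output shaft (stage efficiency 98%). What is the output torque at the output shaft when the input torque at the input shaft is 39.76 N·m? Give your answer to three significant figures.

18.8 N·m

belt 5.6/11.8 = 0.47458 → τ = 39.76·0.47458·0.94 = 17.737 N·m
chain 44/19 = 2.3158 → τ = 17.737·2.3158·0.96 = 39.432 N·m
gear mesh 42/24 = 1.75 → τ = 39.432·1.75·0.97 = 66.936 N·m
gear mesh 39/136 = 0.28676 → τ = 66.936·0.28676·0.98 = 18.811 N·m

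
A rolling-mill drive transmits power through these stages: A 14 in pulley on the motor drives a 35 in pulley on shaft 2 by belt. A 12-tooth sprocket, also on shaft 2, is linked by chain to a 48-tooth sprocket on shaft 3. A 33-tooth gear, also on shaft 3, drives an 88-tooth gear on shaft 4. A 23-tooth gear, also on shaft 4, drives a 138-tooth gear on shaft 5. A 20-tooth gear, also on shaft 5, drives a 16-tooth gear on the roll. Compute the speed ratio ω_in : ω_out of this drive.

Each stage contributes driven/driver: belt 35/14 = 2.5, chain 48/12 = 4, gear mesh 88/33 = 2.6667, gear mesh 138/23 = 6, gear mesh 16/20 = 0.8.
Overall: 2.5 × 4 × 2.6667 × 6 × 0.8 = 128.

128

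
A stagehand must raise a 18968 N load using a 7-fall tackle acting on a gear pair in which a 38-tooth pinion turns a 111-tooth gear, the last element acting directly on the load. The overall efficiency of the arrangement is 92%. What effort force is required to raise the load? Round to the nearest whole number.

1008 N

Block-and-tackle MA = number of supporting rope parts = 7.
Gear pair MA = 111/38 = 2.9211.
Combined ideal MA = 7 × 2.9211 = 20.447.
Actual MA = 20.447 × 0.92 = 18.812.
Effort = load / actual MA = 18968 / 18.812 = 1008.3 N.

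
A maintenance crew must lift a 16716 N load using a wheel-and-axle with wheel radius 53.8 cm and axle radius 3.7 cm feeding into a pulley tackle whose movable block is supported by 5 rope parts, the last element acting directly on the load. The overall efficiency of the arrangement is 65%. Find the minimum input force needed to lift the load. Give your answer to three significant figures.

Wheel-and-axle MA = R/r = 53.8/3.7 = 14.541.
Block-and-tackle MA = number of supporting rope parts = 5.
Combined ideal MA = 14.541 × 5 = 72.703.
Actual MA = 72.703 × 0.65 = 47.257.
Effort = load / actual MA = 16716 / 47.257 = 353.73 N.

354 N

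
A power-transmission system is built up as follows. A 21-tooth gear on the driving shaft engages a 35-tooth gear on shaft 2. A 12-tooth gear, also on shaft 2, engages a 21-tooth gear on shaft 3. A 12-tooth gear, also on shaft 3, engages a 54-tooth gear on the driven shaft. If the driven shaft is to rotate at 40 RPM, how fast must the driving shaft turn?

525 RPM

Overall ratio R = 1.6667 × 1.75 × 4.5 = 13.125.
Required input speed = output speed × R = 40 × 13.125 = 525 RPM.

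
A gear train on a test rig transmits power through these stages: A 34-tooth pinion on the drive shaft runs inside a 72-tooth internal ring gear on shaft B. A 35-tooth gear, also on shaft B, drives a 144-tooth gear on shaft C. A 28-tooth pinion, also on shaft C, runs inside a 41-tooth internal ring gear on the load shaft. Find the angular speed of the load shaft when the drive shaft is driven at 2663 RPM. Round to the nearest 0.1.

internal gear 72/34 = 2.1176 → 2663/2.1176 = 1257.5 RPM
gear mesh 144/35 = 4.1143 → 1257.5/4.1143 = 305.65 RPM
internal gear 41/28 = 1.4643 → 305.65/1.4643 = 208.74 RPM

208.7 RPM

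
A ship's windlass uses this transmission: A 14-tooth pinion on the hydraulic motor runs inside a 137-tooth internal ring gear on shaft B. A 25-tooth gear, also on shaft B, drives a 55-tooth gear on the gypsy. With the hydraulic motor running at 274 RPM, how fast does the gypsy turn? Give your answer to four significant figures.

Internal gear: ratio = 137/14 = 9.7857, so shaft B turns at 274 / 9.7857 = 28 RPM.
Gear mesh: ratio = 55/25 = 2.2, so the gypsy turns at 28 / 2.2 = 12.727 RPM.

12.73 RPM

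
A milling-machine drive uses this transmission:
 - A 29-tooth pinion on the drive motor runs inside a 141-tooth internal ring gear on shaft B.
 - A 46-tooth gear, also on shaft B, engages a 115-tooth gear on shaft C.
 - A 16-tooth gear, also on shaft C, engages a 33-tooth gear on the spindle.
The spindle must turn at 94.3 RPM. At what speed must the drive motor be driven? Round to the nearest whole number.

2364 RPM

Overall ratio R = 4.8621 × 2.5 × 2.0625 = 25.07.
Required input speed = output speed × R = 94.3 × 25.07 = 2364.1 RPM.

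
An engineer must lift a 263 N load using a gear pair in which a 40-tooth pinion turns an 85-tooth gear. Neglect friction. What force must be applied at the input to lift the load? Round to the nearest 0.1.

123.8 N

Gear pair MA = 85/40 = 2.125.
Effort = load / MA = 263 / 2.125 = 123.76 N.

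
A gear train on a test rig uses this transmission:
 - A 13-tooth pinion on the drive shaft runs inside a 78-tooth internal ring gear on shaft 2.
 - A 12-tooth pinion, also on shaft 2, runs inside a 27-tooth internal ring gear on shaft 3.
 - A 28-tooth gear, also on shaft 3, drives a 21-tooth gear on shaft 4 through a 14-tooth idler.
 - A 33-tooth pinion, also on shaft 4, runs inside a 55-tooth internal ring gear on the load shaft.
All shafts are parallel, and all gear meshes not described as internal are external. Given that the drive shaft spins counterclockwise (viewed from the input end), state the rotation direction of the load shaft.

counterclockwise

the drive shaft → shaft 2: internal mesh, same direction → CCW.
shaft 2 → shaft 3: internal mesh, same direction → CCW.
shaft 3 → shaft 4: driver → idler → driven is 2 external meshes, 2 reversals → CCW.
shaft 4 → the load shaft: internal mesh, same direction → CCW.
2 reversals in total — an even number — so the load shaft turns the same way as the drive shaft.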